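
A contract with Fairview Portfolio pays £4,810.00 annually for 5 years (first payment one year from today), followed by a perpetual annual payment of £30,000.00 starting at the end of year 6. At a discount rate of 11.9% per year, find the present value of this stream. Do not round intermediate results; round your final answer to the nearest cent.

£161071.13

PV of 5-year annuity: £4,810.00 × [1 − (1+0.119)^−5] / 0.119 = 17382.01379
Perpetuity value at year 5: £30,000.00 / 0.119 = 252100.84034
PV of perpetuity: 252100.84034 / (1+0.119)^5 = 143689.11195
Total PV = 17382.01379 + 143689.11195 = 161071.12573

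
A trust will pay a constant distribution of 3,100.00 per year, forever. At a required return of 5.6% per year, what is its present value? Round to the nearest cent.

Level perpetuity: PV = C / r = 3,100.00 / 0.056 = 55,357.14

55357.14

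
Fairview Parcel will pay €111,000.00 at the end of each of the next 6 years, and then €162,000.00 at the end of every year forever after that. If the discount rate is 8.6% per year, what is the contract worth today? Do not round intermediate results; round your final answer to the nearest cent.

€1652184.75

PV of 6-year annuity: €111,000.00 × [1 − (1+0.086)^−6] / 0.086 = 503931.68826
Perpetuity value at year 6: €162,000.00 / 0.086 = 1883720.93023
PV of perpetuity: 1883720.93023 / (1+0.086)^6 = 1148253.06088
Total PV = 503931.68826 + 1148253.06088 = 1652184.74914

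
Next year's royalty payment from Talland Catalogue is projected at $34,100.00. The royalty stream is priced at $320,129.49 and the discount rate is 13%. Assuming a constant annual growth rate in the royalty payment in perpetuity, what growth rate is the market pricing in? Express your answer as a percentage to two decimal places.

P = D₁/(r−g) ⇒ g = r − D₁/P = 0.13 − $34,100.00/$320,129.49 = 0.023481

2.35%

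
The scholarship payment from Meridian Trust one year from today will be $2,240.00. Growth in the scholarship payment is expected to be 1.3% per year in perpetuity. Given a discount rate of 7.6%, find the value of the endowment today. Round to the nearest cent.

$35555.56

Growing perpetuity: P = D₁ / (r − g) = $2,240.0000 / (0.076 − 0.013) = $35,555.56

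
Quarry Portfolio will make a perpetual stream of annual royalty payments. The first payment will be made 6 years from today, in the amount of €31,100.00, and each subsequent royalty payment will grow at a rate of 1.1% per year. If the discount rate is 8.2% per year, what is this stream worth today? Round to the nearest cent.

Value at end of year 5: C₁ / (r − g) = €31,100.00 / (0.082 − 0.011) = €438,028.1690
Discount to today: PV = €438,028.1690 / (1 + 0.082)^5 = €438,028.1690 / 1.482983 = €295,369.56

€295369.56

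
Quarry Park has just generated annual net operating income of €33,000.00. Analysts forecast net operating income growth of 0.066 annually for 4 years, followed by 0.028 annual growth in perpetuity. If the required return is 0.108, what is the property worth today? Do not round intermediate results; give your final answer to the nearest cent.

€483274.17

D_1 = 35178.00000
D_2 = 37499.74800
D_3 = 39974.73137
D_4 = 42613.06364
Terminal value at year 4: TV = D_4×(1+g_2)/(r−g_2) = 43806.22942/0.08 = 547577.86775
P_0 = D_1/(1+r)^1 + D_2/(1+r)^2 + D_3/(1+r)^3 + D_4/(1+r)^4 + TV/(1+r)^4
    = 31749.09747 + 30545.61183 + 29387.74568 + 28273.76976 + 363317.94138 = 483274.16611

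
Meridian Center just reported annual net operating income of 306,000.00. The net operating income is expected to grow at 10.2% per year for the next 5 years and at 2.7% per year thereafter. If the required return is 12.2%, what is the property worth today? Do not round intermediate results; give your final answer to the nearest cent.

D_1 = 337212.00000
D_2 = 371607.62400
D_3 = 409511.60165
D_4 = 451281.78502
D_5 = 497312.52709
Terminal value at year 5: TV = D_5×(1+g_2)/(r−g_2) = 510739.96532/0.095 = 5376210.16125
P_0 = D_1/(1+r)^1 + D_2/(1+r)^2 + D_3/(1+r)^3 + D_4/(1+r)^4 + D_5/(1+r)^5 + TV/(1+r)^5
    = 300545.45455 + 295188.13807 + 289926.31742 + 284758.29037 + 279682.38502 + 3023513.78332 = 4473614.36874

4473614.37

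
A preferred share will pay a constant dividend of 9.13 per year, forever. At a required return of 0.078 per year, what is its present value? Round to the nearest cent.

117.05

Level perpetuity: PV = C / r = 9.13 / 0.078 = 117.05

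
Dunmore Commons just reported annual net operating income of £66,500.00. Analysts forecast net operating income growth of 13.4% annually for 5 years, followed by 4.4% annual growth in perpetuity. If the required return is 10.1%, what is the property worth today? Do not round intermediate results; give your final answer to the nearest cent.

£1775428.89

D_1 = 75411.00000
D_2 = 85516.07400
D_3 = 96975.22792
D_4 = 109969.90846
D_5 = 124705.87619
Terminal value at year 5: TV = D_5×(1+g_2)/(r−g_2) = 130192.93474/0.057 = 2284086.57443
P_0 = D_1/(1+r)^1 + D_2/(1+r)^2 + D_3/(1+r)^3 + D_4/(1+r)^4 + D_5/(1+r)^5 + TV/(1+r)^5
    = 68493.18801 + 70546.11735 + 72660.57863 + 74838.41614 + 77081.52943 + 1411809.06539 = 1775428.89496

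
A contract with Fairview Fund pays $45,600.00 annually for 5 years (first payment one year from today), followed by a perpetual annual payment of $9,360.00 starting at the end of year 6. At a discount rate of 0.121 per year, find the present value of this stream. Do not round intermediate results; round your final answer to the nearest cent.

$207669.48

PV of 5-year annuity: $45,600.00 × [1 − (1+0.121)^−5] / 0.121 = 163971.39266
Perpetuity value at year 5: $9,360.00 / 0.121 = 77355.37190
PV of perpetuity: 77355.37190 / (1+0.121)^5 = 43698.08604
Total PV = 163971.39266 + 43698.08604 = 207669.47870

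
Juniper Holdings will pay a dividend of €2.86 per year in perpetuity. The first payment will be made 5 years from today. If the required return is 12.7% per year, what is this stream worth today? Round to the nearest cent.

€13.96

Value at end of year 4: C / r = €2.86 / 0.127 = €22.5197
Discount to today: PV = €22.5197 / (1 + 0.127)^4 = €22.5197 / 1.613228 = €13.96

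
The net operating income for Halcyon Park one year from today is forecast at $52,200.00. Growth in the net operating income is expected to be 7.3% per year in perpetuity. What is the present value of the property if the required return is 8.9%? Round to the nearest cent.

Growing perpetuity: P = D₁ / (r − g) = $52,200.0000 / (0.089 − 0.073) = $3,262,500.00

$3262500.00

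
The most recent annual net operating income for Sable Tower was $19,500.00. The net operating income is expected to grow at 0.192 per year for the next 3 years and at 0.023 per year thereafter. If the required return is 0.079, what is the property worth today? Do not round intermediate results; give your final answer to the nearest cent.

$551902.20

D_1 = 23244.00000
D_2 = 27706.84800
D_3 = 33026.56282
Terminal value at year 3: TV = D_3×(1+g_2)/(r−g_2) = 33786.17376/0.056 = 603324.53144
P_0 = D_1/(1+r)^1 + D_2/(1+r)^2 + D_3/(1+r)^3 + TV/(1+r)^3
    = 21542.16867 + 23798.20673 + 26290.51197 + 480271.31696 = 551902.20434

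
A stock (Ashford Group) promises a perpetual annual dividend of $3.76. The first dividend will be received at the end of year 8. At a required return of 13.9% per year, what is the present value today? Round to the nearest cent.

Value at end of year 7: C / r = $3.76 / 0.139 = $27.0504
Discount to today: PV = $27.0504 / (1 + 0.139)^7 = $27.0504 / 2.486944 = $10.88

$10.88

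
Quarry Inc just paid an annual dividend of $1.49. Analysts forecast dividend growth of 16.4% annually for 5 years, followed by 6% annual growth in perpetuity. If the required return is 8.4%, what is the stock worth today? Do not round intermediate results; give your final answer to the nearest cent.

$103.22

D_1 = 1.73436
D_2 = 2.01880
D_3 = 2.34988
D_4 = 2.73526
D_5 = 3.18384
Terminal value at year 5: TV = D_5×(1+g_2)/(r−g_2) = 3.37487/0.024 = 140.61958
P_0 = D_1/(1+r)^1 + D_2/(1+r)^2 + D_3/(1+r)^3 + D_4/(1+r)^4 + D_5/(1+r)^5 + TV/(1+r)^5
    = 1.59996 + 1.71804 + 1.84483 + 1.98098 + 2.12718 + 93.95056 = 103.22157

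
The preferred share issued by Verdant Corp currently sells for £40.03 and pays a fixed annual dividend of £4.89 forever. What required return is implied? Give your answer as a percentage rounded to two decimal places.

P = C/r ⇒ r = C/P = £4.89/£40.03 = 0.122158

12.22%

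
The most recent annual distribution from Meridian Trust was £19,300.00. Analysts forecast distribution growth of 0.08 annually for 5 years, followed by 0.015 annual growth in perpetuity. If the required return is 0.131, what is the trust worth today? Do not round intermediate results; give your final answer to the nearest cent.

£218286.63

D_1 = 20844.00000
D_2 = 22511.52000
D_3 = 24312.44160
D_4 = 26257.43693
D_5 = 28358.03188
Terminal value at year 5: TV = D_5×(1+g_2)/(r−g_2) = 28783.40236/0.116 = 248132.77897
P_0 = D_1/(1+r)^1 + D_2/(1+r)^2 + D_3/(1+r)^3 + D_4/(1+r)^4 + D_5/(1+r)^5 + TV/(1+r)^5
    = 18429.70822 + 17598.66037 + 16805.08683 + 16047.29777 + 15323.67956 + 134082.19619 = 218286.62894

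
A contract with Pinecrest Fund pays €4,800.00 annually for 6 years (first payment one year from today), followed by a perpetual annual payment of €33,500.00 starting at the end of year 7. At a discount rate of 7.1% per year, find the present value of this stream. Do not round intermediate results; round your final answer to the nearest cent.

PV of 6-year annuity: €4,800.00 × [1 − (1+0.071)^−6] / 0.071 = 22808.92954
Perpetuity value at year 6: €33,500.00 / 0.071 = 471830.98592
PV of perpetuity: 471830.98592 / (1+0.071)^6 = 312643.66514
Total PV = 22808.92954 + 312643.66514 = 335452.59468

€335452.59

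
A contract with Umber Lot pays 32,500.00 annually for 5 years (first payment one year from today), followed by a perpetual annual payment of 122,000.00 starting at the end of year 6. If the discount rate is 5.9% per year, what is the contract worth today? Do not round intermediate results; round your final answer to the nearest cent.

PV of 5-year annuity: 32,500.00 × [1 − (1+0.059)^−5] / 0.059 = 137275.05701
Perpetuity value at year 5: 122,000.00 / 0.059 = 2067796.61017
PV of perpetuity: 2067796.61017 / (1+0.059)^5 = 1552487.16539
Total PV = 137275.05701 + 1552487.16539 = 1689762.22240

1689762.22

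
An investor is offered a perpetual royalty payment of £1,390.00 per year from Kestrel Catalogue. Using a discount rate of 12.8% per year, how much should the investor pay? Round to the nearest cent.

£10859.38

Level perpetuity: PV = C / r = £1,390.00 / 0.128 = £10,859.38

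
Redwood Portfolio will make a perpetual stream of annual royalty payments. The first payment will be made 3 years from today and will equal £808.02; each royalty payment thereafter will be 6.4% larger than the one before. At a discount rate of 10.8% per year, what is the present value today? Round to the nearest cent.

Value at end of year 2: C₁ / (r − g) = £808.02 / (0.108 − 0.064) = £18,364.0909
Discount to today: PV = £18,364.0909 / (1 + 0.108)^2 = £18,364.0909 / 1.227664 = £14,958.56

£14958.56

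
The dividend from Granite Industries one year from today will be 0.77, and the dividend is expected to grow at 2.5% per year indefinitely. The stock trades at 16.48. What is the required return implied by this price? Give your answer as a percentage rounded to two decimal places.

P = D₁/(r − g) ⇒ r = D₁/P + g = 0.7700/16.48 + 0.025 = 0.046723 + 0.025 = 0.071723

7.17%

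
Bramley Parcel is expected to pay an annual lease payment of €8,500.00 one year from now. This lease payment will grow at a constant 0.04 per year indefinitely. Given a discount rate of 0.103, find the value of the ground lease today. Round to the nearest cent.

€134920.63

Growing perpetuity: P = D₁ / (r − g) = €8,500.0000 / (0.103 − 0.04) = €134,920.63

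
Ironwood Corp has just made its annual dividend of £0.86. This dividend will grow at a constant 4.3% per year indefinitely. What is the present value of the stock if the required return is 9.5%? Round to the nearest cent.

£17.25

D₁ = D₀ × (1 + g) = £0.86 × 1.043 = £0.8970
Growing perpetuity: P = D₁ / (r − g) = £0.8970 / (0.095 − 0.043) = £17.25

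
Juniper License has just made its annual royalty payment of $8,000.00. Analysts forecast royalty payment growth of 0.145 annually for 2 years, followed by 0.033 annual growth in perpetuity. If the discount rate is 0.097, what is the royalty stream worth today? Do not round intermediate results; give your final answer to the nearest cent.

$157737.58

D_1 = 9160.00000
D_2 = 10488.20000
Terminal value at year 2: TV = D_2×(1+g_2)/(r−g_2) = 10834.31060/0.064 = 169286.10312
P_0 = D_1/(1+r)^1 + D_2/(1+r)^2 + TV/(1+r)^2
    = 8350.04558 + 8715.40765 + 140672.12654 = 157737.57976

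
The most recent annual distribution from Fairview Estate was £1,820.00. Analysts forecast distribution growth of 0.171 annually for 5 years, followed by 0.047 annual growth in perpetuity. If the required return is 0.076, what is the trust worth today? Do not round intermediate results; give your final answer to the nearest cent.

£112123.28

D_1 = 2131.22000
D_2 = 2495.65862
D_3 = 2922.41624
D_4 = 3422.14942
D_5 = 4007.33697
Terminal value at year 5: TV = D_5×(1+g_2)/(r−g_2) = 4195.68181/0.029 = 144678.68312
P_0 = D_1/(1+r)^1 + D_2/(1+r)^2 + D_3/(1+r)^3 + D_4/(1+r)^4 + D_5/(1+r)^5 + TV/(1+r)^5
    = 1980.68773 + 2155.56258 + 2345.87712 + 2552.99452 + 2778.39831 + 100309.75980 = 112123.28007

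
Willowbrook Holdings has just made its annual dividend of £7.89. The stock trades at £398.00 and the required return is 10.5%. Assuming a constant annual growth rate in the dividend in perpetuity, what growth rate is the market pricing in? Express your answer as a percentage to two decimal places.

8.35%

P = D₀(1+g)/(r−g) ⇒ P(r−g) = D₀(1+g) ⇒ g(P+D₀) = P·r − D₀
g = (P·r − D₀)/(P + D₀) = (£398.00×0.105 − £7.89) / (£398.00 + £7.89) = 0.083520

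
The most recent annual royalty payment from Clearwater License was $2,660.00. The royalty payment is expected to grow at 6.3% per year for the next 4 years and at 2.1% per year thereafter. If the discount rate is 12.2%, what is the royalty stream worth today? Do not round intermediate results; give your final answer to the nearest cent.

D_1 = 2827.58000
D_2 = 3005.71754
D_3 = 3195.07775
D_4 = 3396.36764
Terminal value at year 4: TV = D_4×(1+g_2)/(r−g_2) = 3467.69136/0.101 = 34333.57786
P_0 = D_1/(1+r)^1 + D_2/(1+r)^2 + D_3/(1+r)^3 + D_4/(1+r)^4 + TV/(1+r)^4
    = 2520.12478 + 2387.60485 + 2262.05343 + 2143.10410 + 21664.44837 = 30977.33553

$30977.34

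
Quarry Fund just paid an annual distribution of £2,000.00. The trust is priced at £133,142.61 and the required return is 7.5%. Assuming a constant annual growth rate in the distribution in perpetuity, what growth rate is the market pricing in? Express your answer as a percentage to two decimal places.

5.91%

P = D₀(1+g)/(r−g) ⇒ P(r−g) = D₀(1+g) ⇒ g(P+D₀) = P·r − D₀
g = (P·r − D₀)/(P + D₀) = (£133,142.61×0.075 − £2,000.00) / (£133,142.61 + £2,000.00) = 0.059091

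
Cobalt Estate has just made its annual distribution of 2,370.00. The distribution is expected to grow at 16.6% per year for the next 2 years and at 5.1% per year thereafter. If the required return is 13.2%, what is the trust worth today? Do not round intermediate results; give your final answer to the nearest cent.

D_1 = 2763.42000
D_2 = 3222.14772
Terminal value at year 2: TV = D_2×(1+g_2)/(r−g_2) = 3386.47725/0.081 = 41808.36116
P_0 = D_1/(1+r)^1 + D_2/(1+r)^2 + TV/(1+r)^2
    = 2441.18375 + 2514.50552 + 32626.48519 = 37582.17445

37582.17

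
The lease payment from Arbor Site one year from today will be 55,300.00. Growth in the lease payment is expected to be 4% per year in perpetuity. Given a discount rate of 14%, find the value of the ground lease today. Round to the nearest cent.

Growing perpetuity: P = D₁ / (r − g) = 55,300.0000 / (0.14 − 0.04) = 553,000.00

553000.00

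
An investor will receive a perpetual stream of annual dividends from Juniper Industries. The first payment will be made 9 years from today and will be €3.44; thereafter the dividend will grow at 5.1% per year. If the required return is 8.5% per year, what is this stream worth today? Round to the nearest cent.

Value at end of year 8: C₁ / (r − g) = €3.44 / (0.085 − 0.051) = €101.1765
Discount to today: PV = €101.1765 / (1 + 0.085)^8 = €101.1765 / 1.920604 = €52.68

€52.68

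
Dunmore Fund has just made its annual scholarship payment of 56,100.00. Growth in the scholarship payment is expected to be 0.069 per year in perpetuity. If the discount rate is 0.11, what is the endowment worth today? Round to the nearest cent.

D₁ = D₀ × (1 + g) = 56,100.00 × 1.069 = 59,970.9000
Growing perpetuity: P = D₁ / (r − g) = 59,970.9000 / (0.11 − 0.069) = 1,462,704.88

1462704.88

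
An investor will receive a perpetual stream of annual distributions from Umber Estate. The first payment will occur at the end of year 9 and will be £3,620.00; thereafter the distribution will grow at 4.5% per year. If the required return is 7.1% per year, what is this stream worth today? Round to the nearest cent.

£80430.26

Value at end of year 8: C₁ / (r − g) = £3,620.00 / (0.071 − 0.045) = £139,230.7692
Discount to today: PV = £139,230.7692 / (1 + 0.071)^8 = £139,230.7692 / 1.731075 = £80,430.26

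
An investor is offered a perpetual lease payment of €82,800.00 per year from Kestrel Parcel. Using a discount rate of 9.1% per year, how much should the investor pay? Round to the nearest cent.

€909890.11

Level perpetuity: PV = C / r = €82,800.00 / 0.091 = €909,890.11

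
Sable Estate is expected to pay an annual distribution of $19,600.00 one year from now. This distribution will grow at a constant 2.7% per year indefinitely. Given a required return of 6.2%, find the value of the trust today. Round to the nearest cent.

Growing perpetuity: P = D₁ / (r − g) = $19,600.0000 / (0.062 − 0.027) = $560,000.00

$560000.00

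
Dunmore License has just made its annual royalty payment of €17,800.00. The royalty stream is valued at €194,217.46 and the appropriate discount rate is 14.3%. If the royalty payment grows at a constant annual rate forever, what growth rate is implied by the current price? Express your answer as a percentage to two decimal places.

P = D₀(1+g)/(r−g) ⇒ P(r−g) = D₀(1+g) ⇒ g(P+D₀) = P·r − D₀
g = (P·r − D₀)/(P + D₀) = (€194,217.46×0.143 − €17,800.00) / (€194,217.46 + €17,800.00) = 0.047039

4.70%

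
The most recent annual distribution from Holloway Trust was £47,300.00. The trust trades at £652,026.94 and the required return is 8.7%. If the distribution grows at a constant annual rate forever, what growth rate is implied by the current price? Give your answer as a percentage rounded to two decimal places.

1.35%

P = D₀(1+g)/(r−g) ⇒ P(r−g) = D₀(1+g) ⇒ g(P+D₀) = P·r − D₀
g = (P·r − D₀)/(P + D₀) = (£652,026.94×0.087 − £47,300.00) / (£652,026.94 + £47,300.00) = 0.013479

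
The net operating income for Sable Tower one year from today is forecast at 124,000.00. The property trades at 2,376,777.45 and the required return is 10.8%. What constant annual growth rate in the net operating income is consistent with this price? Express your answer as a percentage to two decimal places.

P = D₁/(r−g) ⇒ g = r − D₁/P = 0.108 − 124,000.00/2,376,777.45 = 0.055829

5.58%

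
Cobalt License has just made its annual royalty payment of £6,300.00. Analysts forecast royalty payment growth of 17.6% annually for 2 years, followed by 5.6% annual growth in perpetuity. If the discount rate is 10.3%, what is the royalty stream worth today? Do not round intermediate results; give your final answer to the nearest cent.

D_1 = 7408.80000
D_2 = 8712.74880
Terminal value at year 2: TV = D_2×(1+g_2)/(r−g_2) = 9200.66273/0.047 = 195758.78155
P_0 = D_1/(1+r)^1 + D_2/(1+r)^2 + TV/(1+r)^2
    = 6716.95376 + 7161.50283 + 160905.25514 = 174783.71173

£174783.71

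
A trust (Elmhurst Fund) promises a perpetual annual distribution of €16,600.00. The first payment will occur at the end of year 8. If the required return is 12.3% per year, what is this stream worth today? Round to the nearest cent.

€59916.26

Value at end of year 7: C / r = €16,600.00 / 0.123 = €134,959.3496
Discount to today: PV = €134,959.3496 / (1 + 0.123)^7 = €134,959.3496 / 2.252466 = €59,916.26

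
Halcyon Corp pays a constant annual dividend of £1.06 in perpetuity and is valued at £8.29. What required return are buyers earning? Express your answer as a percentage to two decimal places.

P = C/r ⇒ r = C/P = £1.06/£8.29 = 0.127865

12.79%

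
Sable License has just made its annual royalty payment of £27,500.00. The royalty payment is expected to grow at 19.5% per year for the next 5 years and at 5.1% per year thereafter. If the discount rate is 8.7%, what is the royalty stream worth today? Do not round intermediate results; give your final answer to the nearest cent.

£1473547.79

D_1 = 32862.50000
D_2 = 39270.68750
D_3 = 46928.47156
D_4 = 56079.52352
D_5 = 67015.03060
Terminal value at year 5: TV = D_5×(1+g_2)/(r−g_2) = 70432.79716/0.036 = 1956466.58788
P_0 = D_1/(1+r)^1 + D_2/(1+r)^2 + D_3/(1+r)^3 + D_4/(1+r)^4 + D_5/(1+r)^5 + TV/(1+r)^5
    = 30232.29071 + 33236.05096 + 36538.25290 + 40168.54849 + 44159.53583 + 1289213.11558 = 1473547.79448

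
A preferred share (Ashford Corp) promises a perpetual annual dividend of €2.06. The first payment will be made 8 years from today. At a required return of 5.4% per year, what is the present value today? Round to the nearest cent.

Value at end of year 7: C / r = €2.06 / 0.054 = €38.1481
Discount to today: PV = €38.1481 / (1 + 0.054)^7 = €38.1481 / 1.445055 = €26.40

€26.40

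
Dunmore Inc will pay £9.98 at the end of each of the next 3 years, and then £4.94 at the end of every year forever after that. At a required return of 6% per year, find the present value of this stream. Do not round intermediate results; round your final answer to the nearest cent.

£95.81

PV of 3-year annuity: £9.98 × [1 − (1+0.06)^−3] / 0.06 = 26.67666
Perpetuity value at year 3: £4.94 / 0.06 = 82.33333
PV of perpetuity: 82.33333 / (1+0.06)^3 = 69.12865
Total PV = 26.67666 + 69.12865 = 95.80531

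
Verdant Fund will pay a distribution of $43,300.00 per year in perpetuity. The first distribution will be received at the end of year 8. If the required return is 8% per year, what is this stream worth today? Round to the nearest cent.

$315814.18

Value at end of year 7: C / r = $43,300.00 / 0.08 = $541,250.0000
Discount to today: PV = $541,250.0000 / (1 + 0.08)^7 = $541,250.0000 / 1.713824 = $315,814.18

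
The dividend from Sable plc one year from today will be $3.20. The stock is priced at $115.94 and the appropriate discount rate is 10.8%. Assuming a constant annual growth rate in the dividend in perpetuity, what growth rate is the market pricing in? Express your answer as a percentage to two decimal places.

8.04%

P = D₁/(r−g) ⇒ g = r − D₁/P = 0.108 − $3.20/$115.94 = 0.080400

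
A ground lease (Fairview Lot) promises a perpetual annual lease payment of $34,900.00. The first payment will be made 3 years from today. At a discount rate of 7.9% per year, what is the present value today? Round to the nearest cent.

$379450.78

Value at end of year 2: C / r = $34,900.00 / 0.079 = $441,772.1519
Discount to today: PV = $441,772.1519 / (1 + 0.079)^2 = $441,772.1519 / 1.164241 = $379,450.78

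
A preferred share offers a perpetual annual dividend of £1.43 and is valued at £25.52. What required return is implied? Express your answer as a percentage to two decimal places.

P = C/r ⇒ r = C/P = £1.43/£25.52 = 0.056034

5.60%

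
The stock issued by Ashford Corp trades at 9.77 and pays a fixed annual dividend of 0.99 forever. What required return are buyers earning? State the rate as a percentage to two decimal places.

10.13%

P = C/r ⇒ r = C/P = 0.99/9.77 = 0.101331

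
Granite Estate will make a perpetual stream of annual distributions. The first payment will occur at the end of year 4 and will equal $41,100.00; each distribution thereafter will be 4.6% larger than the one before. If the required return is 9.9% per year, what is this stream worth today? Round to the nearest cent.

$584215.23

Value at end of year 3: C₁ / (r − g) = $41,100.00 / (0.099 − 0.046) = $775,471.6981
Discount to today: PV = $775,471.6981 / (1 + 0.099)^3 = $775,471.6981 / 1.327373 = $584,215.23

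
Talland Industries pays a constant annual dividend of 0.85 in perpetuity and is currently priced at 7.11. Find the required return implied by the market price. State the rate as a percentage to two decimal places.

P = C/r ⇒ r = C/P = 0.85/7.11 = 0.119550

11.95%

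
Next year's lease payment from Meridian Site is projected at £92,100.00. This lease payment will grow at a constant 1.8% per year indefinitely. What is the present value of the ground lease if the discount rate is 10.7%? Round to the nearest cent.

Growing perpetuity: P = D₁ / (r − g) = £92,100.0000 / (0.107 − 0.018) = £1,034,831.46

£1034831.46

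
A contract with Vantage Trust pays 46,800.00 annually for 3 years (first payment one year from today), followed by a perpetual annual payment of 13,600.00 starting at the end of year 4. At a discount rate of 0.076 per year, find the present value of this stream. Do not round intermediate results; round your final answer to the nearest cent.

265128.30

PV of 3-year annuity: 46,800.00 × [1 − (1+0.076)^−3] / 0.076 = 121483.96909
Perpetuity value at year 3: 13,600.00 / 0.076 = 178947.36842
PV of perpetuity: 178947.36842 / (1+0.076)^3 = 143644.33467
Total PV = 121483.96909 + 143644.33467 = 265128.30376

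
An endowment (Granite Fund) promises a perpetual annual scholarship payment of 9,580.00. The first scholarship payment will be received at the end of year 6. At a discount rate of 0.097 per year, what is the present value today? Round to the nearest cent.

62167.10

Value at end of year 5: C / r = 9,580.00 / 0.097 = 98,762.8866
Discount to today: PV = 98,762.8866 / (1 + 0.097)^5 = 98,762.8866 / 1.588668 = 62,167.10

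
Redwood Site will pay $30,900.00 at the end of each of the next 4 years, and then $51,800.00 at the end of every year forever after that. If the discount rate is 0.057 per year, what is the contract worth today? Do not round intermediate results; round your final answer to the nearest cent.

$835850.94

PV of 4-year annuity: $30,900.00 × [1 − (1+0.057)^−4] / 0.057 = 107811.41803
Perpetuity value at year 4: $51,800.00 / 0.057 = 908771.92982
PV of perpetuity: 908771.92982 / (1+0.057)^4 = 728039.52031
Total PV = 107811.41803 + 728039.52031 = 835850.93834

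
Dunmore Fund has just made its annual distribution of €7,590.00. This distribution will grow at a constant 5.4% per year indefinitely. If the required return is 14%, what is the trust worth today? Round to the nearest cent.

D₁ = D₀ × (1 + g) = €7,590.00 × 1.054 = €7,999.8600
Growing perpetuity: P = D₁ / (r − g) = €7,999.8600 / (0.14 − 0.054) = €93,021.63

€93021.63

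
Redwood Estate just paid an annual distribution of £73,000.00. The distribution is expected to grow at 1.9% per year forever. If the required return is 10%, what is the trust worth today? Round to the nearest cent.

£918358.02

D₁ = D₀ × (1 + g) = £73,000.00 × 1.019 = £74,387.0000
Growing perpetuity: P = D₁ / (r − g) = £74,387.0000 / (0.1 − 0.019) = £918,358.02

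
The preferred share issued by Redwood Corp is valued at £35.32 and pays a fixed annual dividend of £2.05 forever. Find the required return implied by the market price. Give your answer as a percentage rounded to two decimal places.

P = C/r ⇒ r = C/P = £2.05/£35.32 = 0.058041

5.80%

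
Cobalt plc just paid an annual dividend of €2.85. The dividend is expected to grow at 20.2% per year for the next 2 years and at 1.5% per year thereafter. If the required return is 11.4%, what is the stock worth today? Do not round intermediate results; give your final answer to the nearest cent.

D_1 = 3.42570
D_2 = 4.11769
Terminal value at year 2: TV = D_2×(1+g_2)/(r−g_2) = 4.17946/0.099 = 42.21674
P_0 = D_1/(1+r)^1 + D_2/(1+r)^2 + TV/(1+r)^2
    = 3.07513 + 3.31805 + 34.01843 = 40.41162

€40.41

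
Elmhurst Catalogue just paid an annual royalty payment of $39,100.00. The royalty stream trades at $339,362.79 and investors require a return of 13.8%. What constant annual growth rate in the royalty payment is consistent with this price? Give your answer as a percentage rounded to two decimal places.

P = D₀(1+g)/(r−g) ⇒ P(r−g) = D₀(1+g) ⇒ g(P+D₀) = P·r − D₀
g = (P·r − D₀)/(P + D₀) = ($339,362.79×0.138 − $39,100.00) / ($339,362.79 + $39,100.00) = 0.020430

2.04%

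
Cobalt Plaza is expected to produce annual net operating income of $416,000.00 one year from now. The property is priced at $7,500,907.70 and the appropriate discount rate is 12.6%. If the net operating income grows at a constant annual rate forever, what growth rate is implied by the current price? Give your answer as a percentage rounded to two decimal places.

7.05%

P = D₁/(r−g) ⇒ g = r − D₁/P = 0.126 − $416,000.00/$7,500,907.70 = 0.070540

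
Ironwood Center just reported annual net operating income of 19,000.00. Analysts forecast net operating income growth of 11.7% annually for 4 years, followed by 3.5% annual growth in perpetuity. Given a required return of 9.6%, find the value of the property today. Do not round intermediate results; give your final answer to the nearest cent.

D_1 = 21223.00000
D_2 = 23706.09100
D_3 = 26479.70365
D_4 = 29577.82897
Terminal value at year 4: TV = D_4×(1+g_2)/(r−g_2) = 30613.05299/0.061 = 501853.32767
P_0 = D_1/(1+r)^1 + D_2/(1+r)^2 + D_3/(1+r)^3 + D_4/(1+r)^4 + TV/(1+r)^4
    = 19364.05109 + 19735.07762 + 20113.21323 + 20498.59414 + 347804.01538 = 427514.95147

427514.95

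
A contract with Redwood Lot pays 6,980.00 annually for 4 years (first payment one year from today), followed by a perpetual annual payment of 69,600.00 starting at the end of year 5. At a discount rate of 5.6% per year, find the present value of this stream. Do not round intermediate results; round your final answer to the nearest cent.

1023869.91

PV of 4-year annuity: 6,980.00 × [1 − (1+0.056)^−4] / 0.056 = 24409.62780
Perpetuity value at year 4: 69,600.00 / 0.056 = 1242857.14286
PV of perpetuity: 1242857.14286 / (1+0.056)^4 = 999460.28117
Total PV = 24409.62780 + 999460.28117 = 1023869.90897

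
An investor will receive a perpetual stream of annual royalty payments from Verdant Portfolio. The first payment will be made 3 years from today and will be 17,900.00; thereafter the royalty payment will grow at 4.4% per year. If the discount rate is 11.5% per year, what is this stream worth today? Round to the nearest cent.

Value at end of year 2: C₁ / (r − g) = 17,900.00 / (0.115 − 0.044) = 252,112.6761
Discount to today: PV = 252,112.6761 / (1 + 0.115)^2 = 252,112.6761 / 1.243225 = 202,789.26

202789.26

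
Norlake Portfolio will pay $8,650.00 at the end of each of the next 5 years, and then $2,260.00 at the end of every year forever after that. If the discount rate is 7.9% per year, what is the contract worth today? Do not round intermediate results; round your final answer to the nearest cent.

PV of 5-year annuity: $8,650.00 × [1 − (1+0.079)^−5] / 0.079 = 34628.15997
Perpetuity value at year 5: $2,260.00 / 0.079 = 28607.59494
PV of perpetuity: 28607.59494 / (1+0.079)^5 = 19560.23753
Total PV = 34628.15997 + 19560.23753 = 54188.39750

$54188.40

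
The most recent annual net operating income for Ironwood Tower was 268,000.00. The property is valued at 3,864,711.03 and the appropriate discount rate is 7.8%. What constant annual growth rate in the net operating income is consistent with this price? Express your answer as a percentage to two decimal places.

0.81%

P = D₀(1+g)/(r−g) ⇒ P(r−g) = D₀(1+g) ⇒ g(P+D₀) = P·r − D₀
g = (P·r − D₀)/(P + D₀) = (3,864,711.03×0.078 − 268,000.00) / (3,864,711.03 + 268,000.00) = 0.008093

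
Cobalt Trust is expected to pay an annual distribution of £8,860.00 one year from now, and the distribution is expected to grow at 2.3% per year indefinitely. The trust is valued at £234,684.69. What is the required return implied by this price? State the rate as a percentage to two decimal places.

6.08%

P = D₁/(r − g) ⇒ r = D₁/P + g = £8,860.0000/£234,684.69 + 0.023 = 0.037753 + 0.023 = 0.060753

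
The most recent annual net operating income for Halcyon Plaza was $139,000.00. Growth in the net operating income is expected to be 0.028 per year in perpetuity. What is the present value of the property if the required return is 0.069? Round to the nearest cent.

D₁ = D₀ × (1 + g) = $139,000.00 × 1.028 = $142,892.0000
Growing perpetuity: P = D₁ / (r − g) = $142,892.0000 / (0.069 − 0.028) = $3,485,170.73

$3485170.73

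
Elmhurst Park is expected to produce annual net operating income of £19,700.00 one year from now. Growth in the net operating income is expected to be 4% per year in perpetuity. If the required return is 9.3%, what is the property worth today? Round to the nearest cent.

Growing perpetuity: P = D₁ / (r − g) = £19,700.0000 / (0.093 − 0.04) = £371,698.11

£371698.11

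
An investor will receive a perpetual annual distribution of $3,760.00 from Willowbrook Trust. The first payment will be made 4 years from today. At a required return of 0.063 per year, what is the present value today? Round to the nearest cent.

$49687.54

Value at end of year 3: C / r = $3,760.00 / 0.063 = $59,682.5397
Discount to today: PV = $59,682.5397 / (1 + 0.063)^3 = $59,682.5397 / 1.201157 = $49,687.54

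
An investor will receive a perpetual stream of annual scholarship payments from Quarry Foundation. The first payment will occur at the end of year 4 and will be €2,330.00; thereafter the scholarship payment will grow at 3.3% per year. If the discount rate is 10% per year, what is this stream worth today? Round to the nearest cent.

€26127.81

Value at end of year 3: C₁ / (r − g) = €2,330.00 / (0.1 − 0.033) = €34,776.1194
Discount to today: PV = €34,776.1194 / (1 + 0.1)^3 = €34,776.1194 / 1.331000 = €26,127.81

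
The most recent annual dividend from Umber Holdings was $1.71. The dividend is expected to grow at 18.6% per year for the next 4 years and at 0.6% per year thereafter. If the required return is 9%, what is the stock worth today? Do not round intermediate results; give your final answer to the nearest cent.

D_1 = 2.02806
D_2 = 2.40528
D_3 = 2.85266
D_4 = 3.38326
Terminal value at year 4: TV = D_4×(1+g_2)/(r−g_2) = 3.40356/0.084 = 40.51852
P_0 = D_1/(1+r)^1 + D_2/(1+r)^2 + D_3/(1+r)^3 + D_4/(1+r)^4 + TV/(1+r)^4
    = 1.86061 + 2.02448 + 2.20278 + 2.39678 + 28.70434 = 37.18898

$37.19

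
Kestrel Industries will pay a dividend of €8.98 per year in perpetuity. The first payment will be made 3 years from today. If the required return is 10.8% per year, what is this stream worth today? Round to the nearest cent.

€67.73

Value at end of year 2: C / r = €8.98 / 0.108 = €83.1481
Discount to today: PV = €83.1481 / (1 + 0.108)^2 = €83.1481 / 1.227664 = €67.73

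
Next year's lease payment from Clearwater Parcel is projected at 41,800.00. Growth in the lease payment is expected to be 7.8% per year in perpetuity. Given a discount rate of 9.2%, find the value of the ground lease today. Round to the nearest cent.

Growing perpetuity: P = D₁ / (r − g) = 41,800.0000 / (0.092 − 0.078) = 2,985,714.29

2985714.29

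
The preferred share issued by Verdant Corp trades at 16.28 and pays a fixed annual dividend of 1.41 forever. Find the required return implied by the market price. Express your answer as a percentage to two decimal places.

P = C/r ⇒ r = C/P = 1.41/16.28 = 0.086609

8.66%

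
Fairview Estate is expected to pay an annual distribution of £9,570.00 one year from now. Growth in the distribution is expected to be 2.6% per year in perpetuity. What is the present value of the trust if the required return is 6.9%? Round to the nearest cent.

£222558.14

Growing perpetuity: P = D₁ / (r − g) = £9,570.0000 / (0.069 − 0.026) = £222,558.14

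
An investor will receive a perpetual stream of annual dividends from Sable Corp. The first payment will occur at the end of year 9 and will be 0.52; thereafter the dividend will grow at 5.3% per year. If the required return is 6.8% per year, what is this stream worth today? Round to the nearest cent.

Value at end of year 8: C₁ / (r − g) = 0.52 / (0.068 − 0.053) = 34.6667
Discount to today: PV = 34.6667 / (1 + 0.068)^8 = 34.6667 / 1.692661 = 20.48

20.48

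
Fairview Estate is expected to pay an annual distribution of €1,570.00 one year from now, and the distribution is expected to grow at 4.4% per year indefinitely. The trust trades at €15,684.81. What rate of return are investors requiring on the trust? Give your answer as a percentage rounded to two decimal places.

14.41%

P = D₁/(r − g) ⇒ r = D₁/P + g = €1,570.0000/€15,684.81 + 0.044 = 0.100097 + 0.044 = 0.144097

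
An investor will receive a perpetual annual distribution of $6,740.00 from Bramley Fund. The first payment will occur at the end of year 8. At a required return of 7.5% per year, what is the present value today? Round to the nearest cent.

Value at end of year 7: C / r = $6,740.00 / 0.075 = $89,866.6667
Discount to today: PV = $89,866.6667 / (1 + 0.075)^7 = $89,866.6667 / 1.659049 = $54,167.57

$54167.57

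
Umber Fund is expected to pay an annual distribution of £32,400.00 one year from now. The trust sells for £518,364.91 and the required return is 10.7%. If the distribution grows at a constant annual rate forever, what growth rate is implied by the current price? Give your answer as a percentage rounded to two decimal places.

4.45%

P = D₁/(r−g) ⇒ g = r − D₁/P = 0.107 − £32,400.00/£518,364.91 = 0.044496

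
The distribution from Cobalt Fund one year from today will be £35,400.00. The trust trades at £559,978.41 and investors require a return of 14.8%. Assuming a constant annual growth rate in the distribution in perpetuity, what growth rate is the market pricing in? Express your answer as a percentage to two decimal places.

P = D₁/(r−g) ⇒ g = r − D₁/P = 0.148 − £35,400.00/£559,978.41 = 0.084783

8.48%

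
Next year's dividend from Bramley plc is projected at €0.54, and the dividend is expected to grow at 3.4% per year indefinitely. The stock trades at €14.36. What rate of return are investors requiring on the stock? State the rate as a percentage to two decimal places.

P = D₁/(r − g) ⇒ r = D₁/P + g = €0.5400/€14.36 + 0.034 = 0.037604 + 0.034 = 0.071604

7.16%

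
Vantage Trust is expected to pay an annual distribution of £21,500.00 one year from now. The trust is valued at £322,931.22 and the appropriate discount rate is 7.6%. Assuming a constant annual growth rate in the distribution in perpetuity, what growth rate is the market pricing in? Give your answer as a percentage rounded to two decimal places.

P = D₁/(r−g) ⇒ g = r − D₁/P = 0.076 − £21,500.00/£322,931.22 = 0.009422

0.94%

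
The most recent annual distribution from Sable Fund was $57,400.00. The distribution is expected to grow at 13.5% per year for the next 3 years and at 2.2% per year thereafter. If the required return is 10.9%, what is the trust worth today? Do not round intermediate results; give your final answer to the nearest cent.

D_1 = 65149.00000
D_2 = 73944.11500
D_3 = 83926.57053
Terminal value at year 3: TV = D_3×(1+g_2)/(r−g_2) = 85772.95508/0.087 = 985896.03536
P_0 = D_1/(1+r)^1 + D_2/(1+r)^2 + D_3/(1+r)^3 + TV/(1+r)^3
    = 58745.71686 + 60122.98344 + 61532.53941 + 722830.52045 = 903231.76017

$903231.76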